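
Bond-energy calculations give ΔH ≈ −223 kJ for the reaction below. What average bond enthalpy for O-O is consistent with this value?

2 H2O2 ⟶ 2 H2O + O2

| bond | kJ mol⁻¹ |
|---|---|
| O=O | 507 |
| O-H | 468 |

D(O-O) ≈ 142 kJ/mol

Let D be the O-O bond energy.
Σ(broken) = 4×468 + 2×D = 1872 + 2D
Σ(formed) = 4×468 + 1×507 = 2379
ΔH = Σ(broken) − Σ(formed) = (1872 + 2D) − (2379) = −507 + 2D
Setting this equal to −223 kJ gives 2D = 284, so D = 142 kJ/mol.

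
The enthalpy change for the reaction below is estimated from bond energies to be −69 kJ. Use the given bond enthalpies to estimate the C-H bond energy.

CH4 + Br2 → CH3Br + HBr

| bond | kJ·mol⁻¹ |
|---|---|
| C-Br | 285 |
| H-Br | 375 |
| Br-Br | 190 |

Let D be the C-H bond energy.
Σ(broken) = 1×190 + 4×D = 190 + 4D
Σ(formed) = 1×285 + 3×D + 1×375 = 660 + 3D
ΔH = Σ(broken) − Σ(formed) = (190 + 4D) − (660 + 3D) = −470 + D
Setting this equal to −69 kJ gives D = 401 kJ/mol.

D(C-H) ≈ 401 kJ/mol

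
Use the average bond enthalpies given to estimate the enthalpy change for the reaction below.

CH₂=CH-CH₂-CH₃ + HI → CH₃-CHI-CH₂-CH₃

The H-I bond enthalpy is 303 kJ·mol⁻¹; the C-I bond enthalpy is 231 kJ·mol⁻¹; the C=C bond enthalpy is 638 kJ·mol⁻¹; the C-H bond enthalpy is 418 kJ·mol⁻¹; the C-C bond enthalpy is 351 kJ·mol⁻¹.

ΔH ≈ −59 kJ

Bonds broken (reactants):
  C-C: 2 × 351 = 702
  C-H: 8 × 418 = 3344
  C=C: 1 × 638 = 638
  H-I: 1 × 303 = 303
  Σ(broken) = 4987 kJ
Bonds formed (products):
  C-C: 3 × 351 = 1053
  C-H: 9 × 418 = 3762
  C-I: 1 × 231 = 231
  Σ(formed) = 5046 kJ
ΔH = Σ(broken) − Σ(formed) = 4987 − 5046 = −59 kJ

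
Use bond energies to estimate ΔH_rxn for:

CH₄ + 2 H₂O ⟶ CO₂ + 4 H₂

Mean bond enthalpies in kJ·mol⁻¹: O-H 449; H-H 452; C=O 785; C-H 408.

Bonds broken (reactants):
  C-H: 4 × 408 = 1632
  O-H: 4 × 449 = 1796
  Σ(broken) = 3428 kJ
Bonds formed (products):
  C=O: 2 × 785 = 1570
  H-H: 4 × 452 = 1808
  Σ(formed) = 3378 kJ
ΔH = Σ(broken) − Σ(formed) = 3428 − 3378 = +50 kJ

ΔH ≈ +50 kJ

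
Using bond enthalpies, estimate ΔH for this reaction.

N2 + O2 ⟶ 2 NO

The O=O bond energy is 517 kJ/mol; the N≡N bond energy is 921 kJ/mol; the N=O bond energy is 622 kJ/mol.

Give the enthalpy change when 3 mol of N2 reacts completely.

Bonds broken (reactants):
  N≡N: 1 × 921 = 921
  O=O: 1 × 517 = 517
  Σ(broken) = 1438 kJ
Bonds formed (products):
  N=O: 2 × 622 = 1244
  Σ(formed) = 1244 kJ
ΔH = Σ(broken) − Σ(formed) = 1438 − 1244 = +194 kJ
For 3× the reaction as written: 3 × (+194) = +582 kJ

ΔH = +582 kJ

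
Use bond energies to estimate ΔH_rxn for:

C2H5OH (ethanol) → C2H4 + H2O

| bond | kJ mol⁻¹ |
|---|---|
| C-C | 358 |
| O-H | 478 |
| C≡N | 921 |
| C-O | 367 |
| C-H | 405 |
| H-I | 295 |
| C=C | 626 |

Bonds broken (reactants):
  C-C: 1 × 358 = 358
  C-H: 5 × 405 = 2025
  C-O: 1 × 367 = 367
  O-H: 1 × 478 = 478
  Σ(broken) = 3228 kJ
Bonds formed (products):
  C-H: 4 × 405 = 1620
  C=C: 1 × 626 = 626
  O-H: 2 × 478 = 956
  Σ(formed) = 3202 kJ
ΔH = Σ(broken) − Σ(formed) = 3228 − 3202 = +26 kJ

ΔH ≈ +26 kJ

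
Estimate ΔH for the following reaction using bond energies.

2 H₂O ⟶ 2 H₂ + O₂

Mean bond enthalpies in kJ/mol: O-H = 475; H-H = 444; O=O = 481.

Bonds broken (reactants):
  O-H: 4 × 475 = 1900
  Σ(broken) = 1900 kJ
Bonds formed (products):
  H-H: 2 × 444 = 888
  O=O: 1 × 481 = 481
  Σ(formed) = 1369 kJ
ΔH = Σ(broken) − Σ(formed) = 1900 − 1369 = +531 kJ

ΔH ≈ +531 kJ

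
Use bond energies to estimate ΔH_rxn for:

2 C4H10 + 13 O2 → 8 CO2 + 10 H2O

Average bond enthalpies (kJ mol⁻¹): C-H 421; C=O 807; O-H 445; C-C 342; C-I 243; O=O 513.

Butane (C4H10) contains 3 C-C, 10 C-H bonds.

Bonds broken (reactants):
  C-C: 6 × 342 = 2052
  C-H: 20 × 421 = 8420
  O=O: 13 × 513 = 6669
  Σ(broken) = 17141 kJ
Bonds formed (products):
  C=O: 16 × 807 = 12912
  O-H: 20 × 445 = 8900
  Σ(formed) = 21812 kJ
ΔH = Σ(broken) − Σ(formed) = 17141 − 21812 = −4671 kJ

ΔH ≈ −4671 kJ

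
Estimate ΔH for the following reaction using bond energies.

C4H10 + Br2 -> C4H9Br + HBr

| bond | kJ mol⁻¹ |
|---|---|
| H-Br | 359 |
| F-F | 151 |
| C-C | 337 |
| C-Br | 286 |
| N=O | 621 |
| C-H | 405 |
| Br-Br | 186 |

ΔH ≈ −54 kJ

Bonds broken (reactants):
  Br-Br: 1 × 186 = 186
  C-C: 3 × 337 = 1011
  C-H: 10 × 405 = 4050
  Σ(broken) = 5247 kJ
Bonds formed (products):
  C-Br: 1 × 286 = 286
  C-C: 3 × 337 = 1011
  C-H: 9 × 405 = 3645
  H-Br: 1 × 359 = 359
  Σ(formed) = 5301 kJ
ΔH = Σ(broken) − Σ(formed) = 5247 − 5301 = −54 kJ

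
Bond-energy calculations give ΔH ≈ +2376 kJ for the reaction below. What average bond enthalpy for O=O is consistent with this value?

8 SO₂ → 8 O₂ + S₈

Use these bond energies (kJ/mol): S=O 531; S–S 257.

Let D be the O=O bond energy.
Σ(broken) = 16×531 = 8496
Σ(formed) = 8×D + 8×257 = 2056 + 8D
ΔH = Σ(broken) − Σ(formed) = (8496) − (2056 + 8D) = +6440 − 8D
Setting this equal to +2376 kJ gives 8D = 4064, so D = 508 kJ/mol.

D(O=O) ≈ 508 kJ/mol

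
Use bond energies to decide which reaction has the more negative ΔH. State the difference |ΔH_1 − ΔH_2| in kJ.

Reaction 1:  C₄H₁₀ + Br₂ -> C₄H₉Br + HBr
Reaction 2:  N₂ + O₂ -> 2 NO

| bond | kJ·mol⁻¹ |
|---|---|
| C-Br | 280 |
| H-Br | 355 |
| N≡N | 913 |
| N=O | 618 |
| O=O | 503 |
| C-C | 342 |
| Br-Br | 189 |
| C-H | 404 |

Reaction 1:
  Bonds broken (reactants):
    Br-Br: 1 × 189 = 189
    C-C: 3 × 342 = 1026
    C-H: 10 × 404 = 4040
    Σ(broken) = 5255 kJ
  Bonds formed (products):
    C-Br: 1 × 280 = 280
    C-C: 3 × 342 = 1026
    C-H: 9 × 404 = 3636
    H-Br: 1 × 355 = 355
    Σ(formed) = 5297 kJ
  ΔH_1 = 5255 − 5297 = −42 kJ
Reaction 2:
  Bonds broken (reactants):
    N≡N: 1 × 913 = 913
    O=O: 1 × 503 = 503
    Σ(broken) = 1416 kJ
  Bonds formed (products):
    N=O: 2 × 618 = 1236
    Σ(formed) = 1236 kJ
  ΔH_2 = 1416 − 1236 = +180 kJ
ΔH_1 − ΔH_2 = −222 kJ, so reaction 1 has the more negative ΔH; |ΔH_1 − ΔH_2| = 222 kJ.

Reaction 1, by 222 kJ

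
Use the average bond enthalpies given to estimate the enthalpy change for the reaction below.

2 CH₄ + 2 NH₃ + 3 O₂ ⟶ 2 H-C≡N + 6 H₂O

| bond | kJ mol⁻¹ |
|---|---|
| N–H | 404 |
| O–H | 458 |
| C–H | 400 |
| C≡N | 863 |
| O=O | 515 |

ΔH ≈ −853 kJ

Bonds broken (reactants):
  C–H: 8 × 400 = 3200
  N–H: 6 × 404 = 2424
  O=O: 3 × 515 = 1545
  Σ(broken) = 7169 kJ
Bonds formed (products):
  C≡N: 2 × 863 = 1726
  C–H: 2 × 400 = 800
  O–H: 12 × 458 = 5496
  Σ(formed) = 8022 kJ
ΔH = Σ(broken) − Σ(formed) = 7169 − 8022 = −853 kJ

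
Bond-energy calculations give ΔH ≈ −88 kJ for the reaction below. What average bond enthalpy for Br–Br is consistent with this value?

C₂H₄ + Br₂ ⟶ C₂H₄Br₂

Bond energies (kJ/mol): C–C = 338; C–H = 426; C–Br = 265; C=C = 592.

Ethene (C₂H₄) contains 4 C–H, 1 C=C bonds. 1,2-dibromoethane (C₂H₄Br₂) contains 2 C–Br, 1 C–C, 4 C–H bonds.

D(Br–Br) ≈ 188 kJ/mol

Let D be the Br–Br bond energy.
Σ(broken) = 1×D + 4×426 + 1×592 = 2296 + D
Σ(formed) = 2×265 + 1×338 + 4×426 = 2572
ΔH = Σ(broken) − Σ(formed) = (2296 + D) − (2572) = −276 + D
Setting this equal to −88 kJ gives D = 188 kJ/mol.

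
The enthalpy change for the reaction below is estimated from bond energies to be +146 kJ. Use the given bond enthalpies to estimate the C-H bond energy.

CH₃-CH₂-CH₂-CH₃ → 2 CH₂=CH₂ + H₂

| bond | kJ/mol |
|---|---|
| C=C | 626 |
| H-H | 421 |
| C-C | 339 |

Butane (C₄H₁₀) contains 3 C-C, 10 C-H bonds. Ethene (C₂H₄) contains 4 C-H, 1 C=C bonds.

Let D be the C-H bond energy.
Σ(broken) = 3×339 + 10×D = 1017 + 10D
Σ(formed) = 8×D + 2×626 + 1×421 = 1673 + 8D
ΔH = Σ(broken) − Σ(formed) = (1017 + 10D) − (1673 + 8D) = −656 + 2D
Setting this equal to +146 kJ gives 2D = 802, so D = 401 kJ/mol.

D(C-H) ≈ 401 kJ/mol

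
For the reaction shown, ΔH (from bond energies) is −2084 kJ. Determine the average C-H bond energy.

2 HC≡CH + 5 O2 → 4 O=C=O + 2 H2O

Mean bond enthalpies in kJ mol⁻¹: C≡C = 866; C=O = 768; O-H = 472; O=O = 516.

D(C-H) ≈ 409 kJ/mol

Let D be the C-H bond energy.
Σ(broken) = 2×866 + 4×D + 5×516 = 4312 + 4D
Σ(formed) = 8×768 + 4×472 = 8032
ΔH = Σ(broken) − Σ(formed) = (4312 + 4D) − (8032) = −3720 + 4D
Setting this equal to −2084 kJ gives 4D = 1636, so D = 409 kJ/mol.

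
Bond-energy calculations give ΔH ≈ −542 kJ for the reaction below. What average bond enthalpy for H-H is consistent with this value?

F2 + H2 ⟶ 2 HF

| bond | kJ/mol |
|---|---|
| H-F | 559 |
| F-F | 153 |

Let D be the H-H bond energy.
Σ(broken) = 1×153 + 1×D = 153 + D
Σ(formed) = 2×559 = 1118
ΔH = Σ(broken) − Σ(formed) = (153 + D) − (1118) = −965 + D
Setting this equal to −542 kJ gives D = 423 kJ/mol.

D(H-H) ≈ 423 kJ/mol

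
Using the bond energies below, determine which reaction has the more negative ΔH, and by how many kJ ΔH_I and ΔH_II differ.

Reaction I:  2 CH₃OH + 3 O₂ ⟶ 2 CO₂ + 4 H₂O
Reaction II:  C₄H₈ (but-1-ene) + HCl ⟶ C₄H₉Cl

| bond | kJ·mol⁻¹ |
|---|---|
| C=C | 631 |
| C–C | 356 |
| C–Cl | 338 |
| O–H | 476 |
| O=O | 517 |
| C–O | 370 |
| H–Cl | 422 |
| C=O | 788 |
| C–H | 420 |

Reaction I:
  Bonds broken (reactants):
    C–H: 6 × 420 = 2520
    C–O: 2 × 370 = 740
    O–H: 2 × 476 = 952
    O=O: 3 × 517 = 1551
    Σ(broken) = 5763 kJ
  Bonds formed (products):
    C=O: 4 × 788 = 3152
    O–H: 8 × 476 = 3808
    Σ(formed) = 6960 kJ
  ΔH_I = 5763 − 6960 = −1197 kJ
Reaction II:
  Bonds broken (reactants):
    C–C: 2 × 356 = 712
    C–H: 8 × 420 = 3360
    C=C: 1 × 631 = 631
    H–Cl: 1 × 422 = 422
    Σ(broken) = 5125 kJ
  Bonds formed (products):
    C–C: 3 × 356 = 1068
    C–Cl: 1 × 338 = 338
    C–H: 9 × 420 = 3780
    Σ(formed) = 5186 kJ
  ΔH_II = 5125 − 5186 = −61 kJ
ΔH_I − ΔH_II = −1136 kJ, so reaction I has the more negative ΔH; |ΔH_I − ΔH_II| = 1136 kJ.

Reaction I, by 1136 kJ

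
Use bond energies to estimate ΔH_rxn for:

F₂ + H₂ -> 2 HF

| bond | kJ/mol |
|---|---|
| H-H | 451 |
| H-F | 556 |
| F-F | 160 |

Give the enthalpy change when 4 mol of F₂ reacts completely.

Bonds broken (reactants):
  F-F: 1 × 160 = 160
  H-H: 1 × 451 = 451
  Σ(broken) = 611 kJ
Bonds formed (products):
  H-F: 2 × 556 = 1112
  Σ(formed) = 1112 kJ
ΔH = Σ(broken) − Σ(formed) = 611 − 1112 = −501 kJ
For 4× the reaction as written: 4 × (−501) = −2004 kJ

ΔH = −2004 kJ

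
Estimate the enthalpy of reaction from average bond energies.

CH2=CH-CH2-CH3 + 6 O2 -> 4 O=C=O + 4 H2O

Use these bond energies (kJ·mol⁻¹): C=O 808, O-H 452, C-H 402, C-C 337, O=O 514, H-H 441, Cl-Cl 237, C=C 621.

ΔH ≈ −2485 kJ

Bonds broken (reactants):
  C-C: 2 × 337 = 674
  C-H: 8 × 402 = 3216
  C=C: 1 × 621 = 621
  O=O: 6 × 514 = 3084
  Σ(broken) = 7595 kJ
Bonds formed (products):
  C=O: 8 × 808 = 6464
  O-H: 8 × 452 = 3616
  Σ(formed) = 10080 kJ
ΔH = Σ(broken) − Σ(formed) = 7595 − 10080 = −2485 kJ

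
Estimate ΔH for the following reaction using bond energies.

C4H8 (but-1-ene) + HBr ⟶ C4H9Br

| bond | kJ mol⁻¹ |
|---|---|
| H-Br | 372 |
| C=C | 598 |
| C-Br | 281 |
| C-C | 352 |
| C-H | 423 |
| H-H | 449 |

Bonds broken (reactants):
  C-C: 2 × 352 = 704
  C-H: 8 × 423 = 3384
  C=C: 1 × 598 = 598
  H-Br: 1 × 372 = 372
  Σ(broken) = 5058 kJ
Bonds formed (products):
  C-Br: 1 × 281 = 281
  C-C: 3 × 352 = 1056
  C-H: 9 × 423 = 3807
  Σ(formed) = 5144 kJ
ΔH = Σ(broken) − Σ(formed) = 5058 − 5144 = −86 kJ

ΔH ≈ −86 kJ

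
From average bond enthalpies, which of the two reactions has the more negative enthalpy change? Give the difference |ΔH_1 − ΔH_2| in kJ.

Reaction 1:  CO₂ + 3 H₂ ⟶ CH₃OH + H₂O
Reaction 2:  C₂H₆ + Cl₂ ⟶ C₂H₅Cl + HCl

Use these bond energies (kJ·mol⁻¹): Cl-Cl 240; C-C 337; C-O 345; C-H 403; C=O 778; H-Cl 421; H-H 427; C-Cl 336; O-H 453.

Reaction 2, by 38 kJ

Reaction 1:
  Bonds broken (reactants):
    C=O: 2 × 778 = 1556
    H-H: 3 × 427 = 1281
    Σ(broken) = 2837 kJ
  Bonds formed (products):
    C-H: 3 × 403 = 1209
    C-O: 1 × 345 = 345
    O-H: 3 × 453 = 1359
    Σ(formed) = 2913 kJ
  ΔH_1 = 2837 − 2913 = −76 kJ
Reaction 2:
  Bonds broken (reactants):
    C-C: 1 × 337 = 337
    C-H: 6 × 403 = 2418
    Cl-Cl: 1 × 240 = 240
    Σ(broken) = 2995 kJ
  Bonds formed (products):
    C-C: 1 × 337 = 337
    C-Cl: 1 × 336 = 336
    C-H: 5 × 403 = 2015
    H-Cl: 1 × 421 = 421
    Σ(formed) = 3109 kJ
  ΔH_2 = 2995 − 3109 = −114 kJ
ΔH_1 − ΔH_2 = +38 kJ, so reaction 2 has the more negative ΔH; |ΔH_1 − ΔH_2| = 38 kJ.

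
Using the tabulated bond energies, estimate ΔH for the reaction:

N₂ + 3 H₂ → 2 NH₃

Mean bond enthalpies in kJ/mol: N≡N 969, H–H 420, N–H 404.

ΔH ≈ −195 kJ

Bonds broken (reactants):
  H–H: 3 × 420 = 1260
  N≡N: 1 × 969 = 969
  Σ(broken) = 2229 kJ
Bonds formed (products):
  N–H: 6 × 404 = 2424
  Σ(formed) = 2424 kJ
ΔH = Σ(broken) − Σ(formed) = 2229 − 2424 = −195 kJ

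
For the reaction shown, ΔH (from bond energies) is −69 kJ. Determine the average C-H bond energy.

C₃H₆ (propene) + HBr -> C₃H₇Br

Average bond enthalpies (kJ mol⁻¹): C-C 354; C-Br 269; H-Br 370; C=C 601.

Let D be the C-H bond energy.
Σ(broken) = 1×354 + 6×D + 1×601 + 1×370 = 1325 + 6D
Σ(formed) = 1×269 + 2×354 + 7×D = 977 + 7D
ΔH = Σ(broken) − Σ(formed) = (1325 + 6D) − (977 + 7D) = +348 − D
Setting this equal to −69 kJ gives D = 417 kJ/mol.

D(C-H) ≈ 417 kJ/mol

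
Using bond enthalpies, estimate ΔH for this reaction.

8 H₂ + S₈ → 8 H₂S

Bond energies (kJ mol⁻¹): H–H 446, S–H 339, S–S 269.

ΔH ≈ +296 kJ

Bonds broken (reactants):
  H–H: 8 × 446 = 3568
  S–S: 8 × 269 = 2152
  Σ(broken) = 5720 kJ
Bonds formed (products):
  S–H: 16 × 339 = 5424
  Σ(formed) = 5424 kJ
ΔH = Σ(broken) − Σ(formed) = 5720 − 5424 = +296 kJ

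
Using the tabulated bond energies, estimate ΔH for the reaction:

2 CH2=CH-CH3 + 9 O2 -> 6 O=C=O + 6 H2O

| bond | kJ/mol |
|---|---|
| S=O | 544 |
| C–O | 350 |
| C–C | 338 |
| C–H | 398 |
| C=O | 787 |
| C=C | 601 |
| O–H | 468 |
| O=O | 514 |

Bonds broken (reactants):
  C–C: 2 × 338 = 676
  C–H: 12 × 398 = 4776
  C=C: 2 × 601 = 1202
  O=O: 9 × 514 = 4626
  Σ(broken) = 11280 kJ
Bonds formed (products):
  C=O: 12 × 787 = 9444
  O–H: 12 × 468 = 5616
  Σ(formed) = 15060 kJ
ΔH = Σ(broken) − Σ(formed) = 11280 − 15060 = −3780 kJ

ΔH ≈ −3780 kJ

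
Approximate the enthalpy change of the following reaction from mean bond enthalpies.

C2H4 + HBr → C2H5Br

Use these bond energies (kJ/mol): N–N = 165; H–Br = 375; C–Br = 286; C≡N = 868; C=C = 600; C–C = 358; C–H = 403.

ΔH ≈ −72 kJ

Bonds broken (reactants):
  C–H: 4 × 403 = 1612
  C=C: 1 × 600 = 600
  H–Br: 1 × 375 = 375
  Σ(broken) = 2587 kJ
Bonds formed (products):
  C–Br: 1 × 286 = 286
  C–C: 1 × 358 = 358
  C–H: 5 × 403 = 2015
  Σ(formed) = 2659 kJ
ΔH = Σ(broken) − Σ(formed) = 2587 − 2659 = −72 kJ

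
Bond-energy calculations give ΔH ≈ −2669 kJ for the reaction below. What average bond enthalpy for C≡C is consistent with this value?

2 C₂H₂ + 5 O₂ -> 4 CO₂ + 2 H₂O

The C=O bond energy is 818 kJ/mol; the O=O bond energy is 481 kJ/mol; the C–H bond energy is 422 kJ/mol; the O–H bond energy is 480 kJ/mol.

Let D be the C≡C bond energy.
Σ(broken) = 2×D + 4×422 + 5×481 = 4093 + 2D
Σ(formed) = 8×818 + 4×480 = 8464
ΔH = Σ(broken) − Σ(formed) = (4093 + 2D) − (8464) = −4371 + 2D
Setting this equal to −2669 kJ gives 2D = 1702, so D = 851 kJ/mol.

D(C≡C) ≈ 851 kJ/mol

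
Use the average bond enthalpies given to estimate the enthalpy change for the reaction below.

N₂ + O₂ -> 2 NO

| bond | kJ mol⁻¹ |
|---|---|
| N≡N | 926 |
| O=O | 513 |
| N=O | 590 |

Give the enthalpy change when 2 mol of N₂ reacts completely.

ΔH = +518 kJ

Bonds broken (reactants):
  N≡N: 1 × 926 = 926
  O=O: 1 × 513 = 513
  Σ(broken) = 1439 kJ
Bonds formed (products):
  N=O: 2 × 590 = 1180
  Σ(formed) = 1180 kJ
ΔH = Σ(broken) − Σ(formed) = 1439 − 1180 = +259 kJ
For 2× the reaction as written: 2 × (+259) = +518 kJ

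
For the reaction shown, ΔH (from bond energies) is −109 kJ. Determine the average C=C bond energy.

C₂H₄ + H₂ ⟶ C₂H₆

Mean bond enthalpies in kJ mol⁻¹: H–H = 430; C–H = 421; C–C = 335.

D(C=C) ≈ 638 kJ/mol

Let D be the C=C bond energy.
Σ(broken) = 4×421 + 1×D + 1×430 = 2114 + D
Σ(formed) = 1×335 + 6×421 = 2861
ΔH = Σ(broken) − Σ(formed) = (2114 + D) − (2861) = −747 + D
Setting this equal to −109 kJ gives D = 638 kJ/mol.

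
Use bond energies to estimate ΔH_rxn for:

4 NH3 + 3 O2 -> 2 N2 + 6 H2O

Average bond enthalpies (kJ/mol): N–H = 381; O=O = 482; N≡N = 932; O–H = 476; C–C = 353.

ΔH ≈ −1558 kJ

Bonds broken (reactants):
  N–H: 12 × 381 = 4572
  O=O: 3 × 482 = 1446
  Σ(broken) = 6018 kJ
Bonds formed (products):
  N≡N: 2 × 932 = 1864
  O–H: 12 × 476 = 5712
  Σ(formed) = 7576 kJ
ΔH = Σ(broken) − Σ(formed) = 6018 − 7576 = −1558 kJ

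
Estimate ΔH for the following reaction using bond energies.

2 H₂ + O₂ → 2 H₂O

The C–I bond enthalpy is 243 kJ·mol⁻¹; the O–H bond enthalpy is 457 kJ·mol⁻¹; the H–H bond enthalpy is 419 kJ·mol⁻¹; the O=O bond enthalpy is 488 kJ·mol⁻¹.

ΔH ≈ −502 kJ

Bonds broken (reactants):
  H–H: 2 × 419 = 838
  O=O: 1 × 488 = 488
  Σ(broken) = 1326 kJ
Bonds formed (products):
  O–H: 4 × 457 = 1828
  Σ(formed) = 1828 kJ
ΔH = Σ(broken) − Σ(formed) = 1326 − 1828 = −502 kJ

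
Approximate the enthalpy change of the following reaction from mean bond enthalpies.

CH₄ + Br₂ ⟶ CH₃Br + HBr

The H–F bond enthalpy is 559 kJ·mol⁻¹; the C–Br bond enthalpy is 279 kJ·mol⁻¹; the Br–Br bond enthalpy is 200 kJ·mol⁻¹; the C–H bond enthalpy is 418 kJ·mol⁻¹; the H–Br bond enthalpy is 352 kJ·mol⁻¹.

ΔH ≈ −13 kJ

Bonds broken (reactants):
  Br–Br: 1 × 200 = 200
  C–H: 4 × 418 = 1672
  Σ(broken) = 1872 kJ
Bonds formed (products):
  C–Br: 1 × 279 = 279
  C–H: 3 × 418 = 1254
  H–Br: 1 × 352 = 352
  Σ(formed) = 1885 kJ
ΔH = Σ(broken) − Σ(formed) = 1872 − 1885 = −13 kJ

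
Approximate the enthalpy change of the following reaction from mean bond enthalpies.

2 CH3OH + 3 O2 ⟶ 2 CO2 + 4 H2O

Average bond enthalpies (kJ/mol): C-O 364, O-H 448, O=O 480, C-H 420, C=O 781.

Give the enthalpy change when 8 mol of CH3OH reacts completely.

Bonds broken (reactants):
  C-H: 6 × 420 = 2520
  C-O: 2 × 364 = 728
  O-H: 2 × 448 = 896
  O=O: 3 × 480 = 1440
  Σ(broken) = 5584 kJ
Bonds formed (products):
  C=O: 4 × 781 = 3124
  O-H: 8 × 448 = 3584
  Σ(formed) = 6708 kJ
ΔH = Σ(broken) − Σ(formed) = 5584 − 6708 = −1124 kJ
For 4× the reaction as written: 4 × (−1124) = −4496 kJ

ΔH = −4496 kJ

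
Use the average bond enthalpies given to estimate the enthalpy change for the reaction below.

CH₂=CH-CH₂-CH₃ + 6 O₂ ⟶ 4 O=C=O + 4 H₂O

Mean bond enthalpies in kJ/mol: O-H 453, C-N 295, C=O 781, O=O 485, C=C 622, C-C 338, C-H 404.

Bonds broken (reactants):
  C-C: 2 × 338 = 676
  C-H: 8 × 404 = 3232
  C=C: 1 × 622 = 622
  O=O: 6 × 485 = 2910
  Σ(broken) = 7440 kJ
Bonds formed (products):
  C=O: 8 × 781 = 6248
  O-H: 8 × 453 = 3624
  Σ(formed) = 9872 kJ
ΔH = Σ(broken) − Σ(formed) = 7440 − 9872 = −2432 kJ

ΔH ≈ −2432 kJ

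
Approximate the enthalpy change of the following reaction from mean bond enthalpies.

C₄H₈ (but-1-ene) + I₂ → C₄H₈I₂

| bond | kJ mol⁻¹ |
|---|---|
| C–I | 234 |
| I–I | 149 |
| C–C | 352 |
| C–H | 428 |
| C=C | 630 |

Bonds broken (reactants):
  C–C: 2 × 352 = 704
  C–H: 8 × 428 = 3424
  C=C: 1 × 630 = 630
  I–I: 1 × 149 = 149
  Σ(broken) = 4907 kJ
Bonds formed (products):
  C–C: 3 × 352 = 1056
  C–H: 8 × 428 = 3424
  C–I: 2 × 234 = 468
  Σ(formed) = 4948 kJ
ΔH = Σ(broken) − Σ(formed) = 4907 − 4948 = −41 kJ

ΔH ≈ −41 kJ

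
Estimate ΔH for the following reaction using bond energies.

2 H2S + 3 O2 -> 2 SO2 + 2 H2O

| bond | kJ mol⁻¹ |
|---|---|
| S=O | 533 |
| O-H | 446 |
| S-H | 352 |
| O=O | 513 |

Bonds broken (reactants):
  O=O: 3 × 513 = 1539
  S-H: 4 × 352 = 1408
  Σ(broken) = 2947 kJ
Bonds formed (products):
  O-H: 4 × 446 = 1784
  S=O: 4 × 533 = 2132
  Σ(formed) = 3916 kJ
ΔH = Σ(broken) − Σ(formed) = 2947 − 3916 = −969 kJ

ΔH ≈ −969 kJ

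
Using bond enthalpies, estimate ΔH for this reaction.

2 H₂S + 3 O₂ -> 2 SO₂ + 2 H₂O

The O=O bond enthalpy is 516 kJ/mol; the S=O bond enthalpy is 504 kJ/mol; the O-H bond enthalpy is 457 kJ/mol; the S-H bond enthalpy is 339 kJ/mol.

ΔH ≈ −940 kJ

Bonds broken (reactants):
  O=O: 3 × 516 = 1548
  S-H: 4 × 339 = 1356
  Σ(broken) = 2904 kJ
Bonds formed (products):
  O-H: 4 × 457 = 1828
  S=O: 4 × 504 = 2016
  Σ(formed) = 3844 kJ
ΔH = Σ(broken) − Σ(formed) = 2904 − 3844 = −940 kJ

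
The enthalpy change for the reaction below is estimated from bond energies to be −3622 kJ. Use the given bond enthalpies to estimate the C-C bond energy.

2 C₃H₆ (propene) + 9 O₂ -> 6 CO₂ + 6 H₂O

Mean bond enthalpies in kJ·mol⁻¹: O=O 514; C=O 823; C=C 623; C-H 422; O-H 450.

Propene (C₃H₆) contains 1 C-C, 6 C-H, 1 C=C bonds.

Let D be the C-C bond energy.
Σ(broken) = 2×D + 12×422 + 2×623 + 9×514 = 10936 + 2D
Σ(formed) = 12×823 + 12×450 = 15276
ΔH = Σ(broken) − Σ(formed) = (10936 + 2D) − (15276) = −4340 + 2D
Setting this equal to −3622 kJ gives 2D = 718, so D = 359 kJ/mol.

D(C-C) ≈ 359 kJ/mol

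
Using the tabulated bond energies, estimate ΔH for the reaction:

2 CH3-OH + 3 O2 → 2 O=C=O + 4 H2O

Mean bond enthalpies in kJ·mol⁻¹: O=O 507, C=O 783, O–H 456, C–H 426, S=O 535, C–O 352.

Bonds broken (reactants):
  C–H: 6 × 426 = 2556
  C–O: 2 × 352 = 704
  O–H: 2 × 456 = 912
  O=O: 3 × 507 = 1521
  Σ(broken) = 5693 kJ
Bonds formed (products):
  C=O: 4 × 783 = 3132
  O–H: 8 × 456 = 3648
  Σ(formed) = 6780 kJ
ΔH = Σ(broken) − Σ(formed) = 5693 − 6780 = −1087 kJ

ΔH ≈ −1087 kJ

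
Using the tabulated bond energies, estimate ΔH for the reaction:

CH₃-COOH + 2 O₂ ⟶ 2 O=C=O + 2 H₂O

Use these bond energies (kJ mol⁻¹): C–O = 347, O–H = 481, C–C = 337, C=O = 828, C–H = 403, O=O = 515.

Bonds broken (reactants):
  C–C: 1 × 337 = 337
  C–H: 3 × 403 = 1209
  C–O: 1 × 347 = 347
  C=O: 1 × 828 = 828
  O–H: 1 × 481 = 481
  O=O: 2 × 515 = 1030
  Σ(broken) = 4232 kJ
Bonds formed (products):
  C=O: 4 × 828 = 3312
  O–H: 4 × 481 = 1924
  Σ(formed) = 5236 kJ
ΔH = Σ(broken) − Σ(formed) = 4232 − 5236 = −1004 kJ

ΔH ≈ −1004 kJ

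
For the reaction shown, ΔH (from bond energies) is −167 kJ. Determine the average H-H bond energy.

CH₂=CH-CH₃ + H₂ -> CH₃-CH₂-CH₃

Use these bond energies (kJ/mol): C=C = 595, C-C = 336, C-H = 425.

D(H-H) ≈ 424 kJ/mol

Let D be the H-H bond energy.
Σ(broken) = 1×336 + 6×425 + 1×595 + 1×D = 3481 + D
Σ(formed) = 2×336 + 8×425 = 4072
ΔH = Σ(broken) − Σ(formed) = (3481 + D) − (4072) = −591 + D
Setting this equal to −167 kJ gives D = 424 kJ/mol.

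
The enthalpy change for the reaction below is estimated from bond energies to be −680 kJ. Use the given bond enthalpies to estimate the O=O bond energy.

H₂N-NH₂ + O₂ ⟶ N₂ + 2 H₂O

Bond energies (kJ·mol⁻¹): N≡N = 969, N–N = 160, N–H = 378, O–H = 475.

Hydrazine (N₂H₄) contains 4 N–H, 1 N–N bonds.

D(O=O) ≈ 517 kJ/mol

Let D be the O=O bond energy.
Σ(broken) = 4×378 + 1×160 + 1×D = 1672 + D
Σ(formed) = 1×969 + 4×475 = 2869
ΔH = Σ(broken) − Σ(formed) = (1672 + D) − (2869) = −1197 + D
Setting this equal to −680 kJ gives D = 517 kJ/mol.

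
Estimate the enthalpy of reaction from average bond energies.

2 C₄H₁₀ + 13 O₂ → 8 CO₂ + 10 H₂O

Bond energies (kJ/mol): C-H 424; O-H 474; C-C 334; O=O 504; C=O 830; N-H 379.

ΔH ≈ −5724 kJ

Bonds broken (reactants):
  C-C: 6 × 334 = 2004
  C-H: 20 × 424 = 8480
  O=O: 13 × 504 = 6552
  Σ(broken) = 17036 kJ
Bonds formed (products):
  C=O: 16 × 830 = 13280
  O-H: 20 × 474 = 9480
  Σ(formed) = 22760 kJ
ΔH = Σ(broken) − Σ(formed) = 17036 − 22760 = −5724 kJ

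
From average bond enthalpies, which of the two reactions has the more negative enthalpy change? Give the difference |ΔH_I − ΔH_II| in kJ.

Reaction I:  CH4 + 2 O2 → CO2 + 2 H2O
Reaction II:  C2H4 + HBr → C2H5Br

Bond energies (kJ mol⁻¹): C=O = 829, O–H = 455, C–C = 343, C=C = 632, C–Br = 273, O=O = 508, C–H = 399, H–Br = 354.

Reaction I, by 837 kJ

Reaction I:
  Bonds broken (reactants):
    C–H: 4 × 399 = 1596
    O=O: 2 × 508 = 1016
    Σ(broken) = 2612 kJ
  Bonds formed (products):
    C=O: 2 × 829 = 1658
    O–H: 4 × 455 = 1820
    Σ(formed) = 3478 kJ
  ΔH_I = 2612 − 3478 = −866 kJ
Reaction II:
  Bonds broken (reactants):
    C–H: 4 × 399 = 1596
    C=C: 1 × 632 = 632
    H–Br: 1 × 354 = 354
    Σ(broken) = 2582 kJ
  Bonds formed (products):
    C–Br: 1 × 273 = 273
    C–C: 1 × 343 = 343
    C–H: 5 × 399 = 1995
    Σ(formed) = 2611 kJ
  ΔH_II = 2582 − 2611 = −29 kJ
ΔH_I − ΔH_II = −837 kJ, so reaction I has the more negative ΔH; |ΔH_I − ΔH_II| = 837 kJ.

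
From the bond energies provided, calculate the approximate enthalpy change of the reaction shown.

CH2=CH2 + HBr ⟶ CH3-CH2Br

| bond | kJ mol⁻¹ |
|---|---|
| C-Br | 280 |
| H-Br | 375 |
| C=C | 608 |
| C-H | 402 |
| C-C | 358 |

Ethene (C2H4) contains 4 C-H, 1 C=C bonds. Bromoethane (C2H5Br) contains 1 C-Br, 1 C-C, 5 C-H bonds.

ΔH ≈ −57 kJ

Bonds broken (reactants):
  C-H: 4 × 402 = 1608
  C=C: 1 × 608 = 608
  H-Br: 1 × 375 = 375
  Σ(broken) = 2591 kJ
Bonds formed (products):
  C-Br: 1 × 280 = 280
  C-C: 1 × 358 = 358
  C-H: 5 × 402 = 2010
  Σ(formed) = 2648 kJ
ΔH = Σ(broken) − Σ(formed) = 2591 − 2648 = −57 kJ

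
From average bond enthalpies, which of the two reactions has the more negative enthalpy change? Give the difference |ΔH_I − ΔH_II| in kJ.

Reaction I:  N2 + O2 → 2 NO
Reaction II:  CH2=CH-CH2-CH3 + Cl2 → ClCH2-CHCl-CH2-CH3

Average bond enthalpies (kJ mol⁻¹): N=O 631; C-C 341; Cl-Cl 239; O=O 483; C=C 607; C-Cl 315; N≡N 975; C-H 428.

Reaction I:
  Bonds broken (reactants):
    N≡N: 1 × 975 = 975
    O=O: 1 × 483 = 483
    Σ(broken) = 1458 kJ
  Bonds formed (products):
    N=O: 2 × 631 = 1262
    Σ(formed) = 1262 kJ
  ΔH_I = 1458 − 1262 = +196 kJ
Reaction II:
  Bonds broken (reactants):
    C-C: 2 × 341 = 682
    C-H: 8 × 428 = 3424
    C=C: 1 × 607 = 607
    Cl-Cl: 1 × 239 = 239
    Σ(broken) = 4952 kJ
  Bonds formed (products):
    C-C: 3 × 341 = 1023
    C-Cl: 2 × 315 = 630
    C-H: 8 × 428 = 3424
    Σ(formed) = 5077 kJ
  ΔH_II = 4952 − 5077 = −125 kJ
ΔH_I − ΔH_II = +321 kJ, so reaction II has the more negative ΔH; |ΔH_I − ΔH_II| = 321 kJ.

Reaction II, by 321 kJ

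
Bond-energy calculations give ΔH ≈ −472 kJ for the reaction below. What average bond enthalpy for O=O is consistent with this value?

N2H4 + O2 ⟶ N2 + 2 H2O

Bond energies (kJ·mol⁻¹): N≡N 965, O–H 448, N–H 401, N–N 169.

D(O=O) ≈ 512 kJ/mol

Let D be the O=O bond energy.
Σ(broken) = 4×401 + 1×169 + 1×D = 1773 + D
Σ(formed) = 1×965 + 4×448 = 2757
ΔH = Σ(broken) − Σ(formed) = (1773 + D) − (2757) = −984 + D
Setting this equal to −472 kJ gives D = 512 kJ/mol.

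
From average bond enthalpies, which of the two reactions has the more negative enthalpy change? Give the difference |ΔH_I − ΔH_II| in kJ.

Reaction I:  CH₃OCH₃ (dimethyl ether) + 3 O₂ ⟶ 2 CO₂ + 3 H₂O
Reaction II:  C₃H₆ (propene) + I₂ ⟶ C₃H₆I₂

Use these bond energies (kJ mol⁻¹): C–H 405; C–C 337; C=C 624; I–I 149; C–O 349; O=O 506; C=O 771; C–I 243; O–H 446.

Reaction I, by 1064 kJ

Reaction I:
  Bonds broken (reactants):
    C–H: 6 × 405 = 2430
    C–O: 2 × 349 = 698
    O=O: 3 × 506 = 1518
    Σ(broken) = 4646 kJ
  Bonds formed (products):
    C=O: 4 × 771 = 3084
    O–H: 6 × 446 = 2676
    Σ(formed) = 5760 kJ
  ΔH_I = 4646 − 5760 = −1114 kJ
Reaction II:
  Bonds broken (reactants):
    C–C: 1 × 337 = 337
    C–H: 6 × 405 = 2430
    C=C: 1 × 624 = 624
    I–I: 1 × 149 = 149
    Σ(broken) = 3540 kJ
  Bonds formed (products):
    C–C: 2 × 337 = 674
    C–H: 6 × 405 = 2430
    C–I: 2 × 243 = 486
    Σ(formed) = 3590 kJ
  ΔH_II = 3540 − 3590 = −50 kJ
ΔH_I − ΔH_II = −1064 kJ, so reaction I has the more negative ΔH; |ΔH_I − ΔH_II| = 1064 kJ.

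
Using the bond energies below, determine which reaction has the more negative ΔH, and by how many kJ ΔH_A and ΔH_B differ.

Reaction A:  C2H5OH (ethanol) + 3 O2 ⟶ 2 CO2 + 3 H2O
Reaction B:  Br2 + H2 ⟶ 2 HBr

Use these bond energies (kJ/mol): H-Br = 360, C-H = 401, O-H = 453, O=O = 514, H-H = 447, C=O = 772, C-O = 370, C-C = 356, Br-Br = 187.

Reaction A, by 994 kJ

Reaction A:
  Bonds broken (reactants):
    C-C: 1 × 356 = 356
    C-H: 5 × 401 = 2005
    C-O: 1 × 370 = 370
    O-H: 1 × 453 = 453
    O=O: 3 × 514 = 1542
    Σ(broken) = 4726 kJ
  Bonds formed (products):
    C=O: 4 × 772 = 3088
    O-H: 6 × 453 = 2718
    Σ(formed) = 5806 kJ
  ΔH_A = 4726 − 5806 = −1080 kJ
Reaction B:
  Bonds broken (reactants):
    Br-Br: 1 × 187 = 187
    H-H: 1 × 447 = 447
    Σ(broken) = 634 kJ
  Bonds formed (products):
    H-Br: 2 × 360 = 720
    Σ(formed) = 720 kJ
  ΔH_B = 634 − 720 = −86 kJ
ΔH_A − ΔH_B = −994 kJ, so reaction A has the more negative ΔH; |ΔH_A − ΔH_B| = 994 kJ.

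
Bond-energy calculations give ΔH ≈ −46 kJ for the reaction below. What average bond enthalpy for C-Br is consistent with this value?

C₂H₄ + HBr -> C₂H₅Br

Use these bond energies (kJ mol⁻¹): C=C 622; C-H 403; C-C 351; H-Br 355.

Let D be the C-Br bond energy.
Σ(broken) = 4×403 + 1×622 + 1×355 = 2589
Σ(formed) = 1×D + 1×351 + 5×403 = 2366 + D
ΔH = Σ(broken) − Σ(formed) = (2589) − (2366 + D) = +223 − D
Setting this equal to −46 kJ gives D = 269 kJ/mol.

D(C-Br) ≈ 269 kJ/mol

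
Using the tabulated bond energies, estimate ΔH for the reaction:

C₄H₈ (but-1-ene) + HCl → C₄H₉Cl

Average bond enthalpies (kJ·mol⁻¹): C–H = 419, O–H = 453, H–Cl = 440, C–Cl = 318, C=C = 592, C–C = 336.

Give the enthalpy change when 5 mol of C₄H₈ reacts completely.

Bonds broken (reactants):
  C–C: 2 × 336 = 672
  C–H: 8 × 419 = 3352
  C=C: 1 × 592 = 592
  H–Cl: 1 × 440 = 440
  Σ(broken) = 5056 kJ
Bonds formed (products):
  C–C: 3 × 336 = 1008
  C–Cl: 1 × 318 = 318
  C–H: 9 × 419 = 3771
  Σ(formed) = 5097 kJ
ΔH = Σ(broken) − Σ(formed) = 5056 − 5097 = −41 kJ
For 5× the reaction as written: 5 × (−41) = −205 kJ

ΔH = −205 kJ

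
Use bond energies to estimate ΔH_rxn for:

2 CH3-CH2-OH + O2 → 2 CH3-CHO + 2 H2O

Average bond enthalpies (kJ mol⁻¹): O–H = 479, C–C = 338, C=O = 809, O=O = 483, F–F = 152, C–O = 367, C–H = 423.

ΔH ≈ −513 kJ

Bonds broken (reactants):
  C–C: 2 × 338 = 676
  C–H: 10 × 423 = 4230
  C–O: 2 × 367 = 734
  O–H: 2 × 479 = 958
  O=O: 1 × 483 = 483
  Σ(broken) = 7081 kJ
Bonds formed (products):
  C–C: 2 × 338 = 676
  C–H: 8 × 423 = 3384
  C=O: 2 × 809 = 1618
  O–H: 4 × 479 = 1916
  Σ(formed) = 7594 kJ
ΔH = Σ(broken) − Σ(formed) = 7081 − 7594 = −513 kJ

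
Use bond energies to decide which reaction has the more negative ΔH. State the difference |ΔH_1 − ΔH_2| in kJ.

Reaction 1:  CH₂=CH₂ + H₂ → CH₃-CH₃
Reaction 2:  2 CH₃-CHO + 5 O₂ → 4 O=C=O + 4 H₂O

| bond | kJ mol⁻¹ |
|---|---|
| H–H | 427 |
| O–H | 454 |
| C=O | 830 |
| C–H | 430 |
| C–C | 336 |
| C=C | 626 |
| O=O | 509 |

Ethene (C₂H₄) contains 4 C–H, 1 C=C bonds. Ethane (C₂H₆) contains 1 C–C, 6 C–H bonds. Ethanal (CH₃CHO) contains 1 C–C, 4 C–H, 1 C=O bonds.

Reaction 2, by 1812 kJ

Reaction 1:
  Bonds broken (reactants):
    C–H: 4 × 430 = 1720
    C=C: 1 × 626 = 626
    H–H: 1 × 427 = 427
    Σ(broken) = 2773 kJ
  Bonds formed (products):
    C–C: 1 × 336 = 336
    C–H: 6 × 430 = 2580
    Σ(formed) = 2916 kJ
  ΔH_1 = 2773 − 2916 = −143 kJ
Reaction 2:
  Bonds broken (reactants):
    C–C: 2 × 336 = 672
    C–H: 8 × 430 = 3440
    C=O: 2 × 830 = 1660
    O=O: 5 × 509 = 2545
    Σ(broken) = 8317 kJ
  Bonds formed (products):
    C=O: 8 × 830 = 6640
    O–H: 8 × 454 = 3632
    Σ(formed) = 10272 kJ
  ΔH_2 = 8317 − 10272 = −1955 kJ
ΔH_1 − ΔH_2 = +1812 kJ, so reaction 2 has the more negative ΔH; |ΔH_1 − ΔH_2| = 1812 kJ.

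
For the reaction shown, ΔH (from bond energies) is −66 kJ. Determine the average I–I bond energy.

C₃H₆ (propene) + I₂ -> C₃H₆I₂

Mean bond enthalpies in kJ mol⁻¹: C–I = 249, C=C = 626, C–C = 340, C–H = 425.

Let D be the I–I bond energy.
Σ(broken) = 1×340 + 6×425 + 1×626 + 1×D = 3516 + D
Σ(formed) = 2×340 + 6×425 + 2×249 = 3728
ΔH = Σ(broken) − Σ(formed) = (3516 + D) − (3728) = −212 + D
Setting this equal to −66 kJ gives D = 146 kJ/mol.

D(I–I) ≈ 146 kJ/mol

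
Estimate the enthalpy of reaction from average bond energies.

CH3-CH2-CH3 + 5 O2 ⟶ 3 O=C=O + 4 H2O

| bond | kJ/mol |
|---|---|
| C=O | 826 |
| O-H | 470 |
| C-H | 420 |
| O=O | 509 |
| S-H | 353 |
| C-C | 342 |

ΔH ≈ −2127 kJ

Bonds broken (reactants):
  C-C: 2 × 342 = 684
  C-H: 8 × 420 = 3360
  O=O: 5 × 509 = 2545
  Σ(broken) = 6589 kJ
Bonds formed (products):
  C=O: 6 × 826 = 4956
  O-H: 8 × 470 = 3760
  Σ(formed) = 8716 kJ
ΔH = Σ(broken) − Σ(formed) = 6589 − 8716 = −2127 kJ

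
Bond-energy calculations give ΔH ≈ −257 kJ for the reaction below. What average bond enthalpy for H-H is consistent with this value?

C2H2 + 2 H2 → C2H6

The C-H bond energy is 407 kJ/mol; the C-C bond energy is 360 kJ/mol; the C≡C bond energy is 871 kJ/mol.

D(H-H) ≈ 430 kJ/mol

Let D be the H-H bond energy.
Σ(broken) = 1×871 + 2×407 + 2×D = 1685 + 2D
Σ(formed) = 1×360 + 6×407 = 2802
ΔH = Σ(broken) − Σ(formed) = (1685 + 2D) − (2802) = −1117 + 2D
Setting this equal to −257 kJ gives 2D = 860, so D = 430 kJ/mol.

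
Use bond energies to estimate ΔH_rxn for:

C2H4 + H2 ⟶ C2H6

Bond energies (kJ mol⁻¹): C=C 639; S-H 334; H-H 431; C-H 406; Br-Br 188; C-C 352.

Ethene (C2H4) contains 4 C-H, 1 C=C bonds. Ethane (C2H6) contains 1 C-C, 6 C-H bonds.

Bonds broken (reactants):
  C-H: 4 × 406 = 1624
  C=C: 1 × 639 = 639
  H-H: 1 × 431 = 431
  Σ(broken) = 2694 kJ
Bonds formed (products):
  C-C: 1 × 352 = 352
  C-H: 6 × 406 = 2436
  Σ(formed) = 2788 kJ
ΔH = Σ(broken) − Σ(formed) = 2694 − 2788 = −94 kJ

ΔH ≈ −94 kJ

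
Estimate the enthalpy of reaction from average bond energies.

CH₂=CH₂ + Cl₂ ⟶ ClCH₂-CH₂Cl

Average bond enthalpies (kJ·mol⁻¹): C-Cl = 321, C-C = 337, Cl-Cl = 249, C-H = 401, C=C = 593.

ΔH ≈ −137 kJ

Bonds broken (reactants):
  C-H: 4 × 401 = 1604
  C=C: 1 × 593 = 593
  Cl-Cl: 1 × 249 = 249
  Σ(broken) = 2446 kJ
Bonds formed (products):
  C-C: 1 × 337 = 337
  C-Cl: 2 × 321 = 642
  C-H: 4 × 401 = 1604
  Σ(formed) = 2583 kJ
ΔH = Σ(broken) − Σ(formed) = 2446 − 2583 = −137 kJ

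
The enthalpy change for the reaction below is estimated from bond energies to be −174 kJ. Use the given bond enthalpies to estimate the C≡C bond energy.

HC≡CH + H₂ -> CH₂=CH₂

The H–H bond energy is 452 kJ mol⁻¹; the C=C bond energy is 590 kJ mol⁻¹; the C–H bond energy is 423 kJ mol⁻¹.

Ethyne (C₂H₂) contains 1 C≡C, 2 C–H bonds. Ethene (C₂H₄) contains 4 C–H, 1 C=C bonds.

D(C≡C) ≈ 810 kJ/mol

Let D be the C≡C bond energy.
Σ(broken) = 1×D + 2×423 + 1×452 = 1298 + D
Σ(formed) = 4×423 + 1×590 = 2282
ΔH = Σ(broken) − Σ(formed) = (1298 + D) − (2282) = −984 + D
Setting this equal to −174 kJ gives D = 810 kJ/mol.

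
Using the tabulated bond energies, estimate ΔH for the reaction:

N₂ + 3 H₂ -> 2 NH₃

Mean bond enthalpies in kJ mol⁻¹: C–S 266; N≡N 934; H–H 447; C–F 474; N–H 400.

Bonds broken (reactants):
  H–H: 3 × 447 = 1341
  N≡N: 1 × 934 = 934
  Σ(broken) = 2275 kJ
Bonds formed (products):
  N–H: 6 × 400 = 2400
  Σ(formed) = 2400 kJ
ΔH = Σ(broken) − Σ(formed) = 2275 − 2400 = −125 kJ

ΔH ≈ −125 kJ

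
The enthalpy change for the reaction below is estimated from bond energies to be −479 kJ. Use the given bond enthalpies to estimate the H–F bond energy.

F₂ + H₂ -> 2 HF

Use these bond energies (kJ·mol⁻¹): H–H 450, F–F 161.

Let D be the H–F bond energy.
Σ(broken) = 1×161 + 1×450 = 611
Σ(formed) = 2×D = 2D
ΔH = Σ(broken) − Σ(formed) = (611) − (2D) = +611 − 2D
Setting this equal to −479 kJ gives 2D = 1090, so D = 545 kJ/mol.

D(H–F) ≈ 545 kJ/mol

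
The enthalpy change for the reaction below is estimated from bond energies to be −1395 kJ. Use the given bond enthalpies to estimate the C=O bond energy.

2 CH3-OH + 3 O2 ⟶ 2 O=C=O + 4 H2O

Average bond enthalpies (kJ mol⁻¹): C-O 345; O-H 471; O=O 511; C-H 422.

Let D be the C=O bond energy.
Σ(broken) = 6×422 + 2×345 + 2×471 + 3×511 = 5697
Σ(formed) = 4×D + 8×471 = 3768 + 4D
ΔH = Σ(broken) − Σ(formed) = (5697) − (3768 + 4D) = +1929 − 4D
Setting this equal to −1395 kJ gives 4D = 3324, so D = 831 kJ/mol.

D(C=O) ≈ 831 kJ/mol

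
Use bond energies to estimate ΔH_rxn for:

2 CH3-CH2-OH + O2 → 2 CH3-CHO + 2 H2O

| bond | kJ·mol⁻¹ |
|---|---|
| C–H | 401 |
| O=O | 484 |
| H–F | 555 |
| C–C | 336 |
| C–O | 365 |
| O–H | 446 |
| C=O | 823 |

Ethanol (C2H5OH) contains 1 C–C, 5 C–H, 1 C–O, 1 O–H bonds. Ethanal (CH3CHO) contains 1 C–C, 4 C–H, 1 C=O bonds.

ΔH ≈ −522 kJ

Bonds broken (reactants):
  C–C: 2 × 336 = 672
  C–H: 10 × 401 = 4010
  C–O: 2 × 365 = 730
  O–H: 2 × 446 = 892
  O=O: 1 × 484 = 484
  Σ(broken) = 6788 kJ
Bonds formed (products):
  C–C: 2 × 336 = 672
  C–H: 8 × 401 = 3208
  C=O: 2 × 823 = 1646
  O–H: 4 × 446 = 1784
  Σ(formed) = 7310 kJ
ΔH = Σ(broken) − Σ(formed) = 6788 − 7310 = −522 kJ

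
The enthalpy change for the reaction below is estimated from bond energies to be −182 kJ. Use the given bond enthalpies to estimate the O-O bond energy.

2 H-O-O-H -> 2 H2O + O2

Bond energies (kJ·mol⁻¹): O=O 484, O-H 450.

Let D be the O-O bond energy.
Σ(broken) = 4×450 + 2×D = 1800 + 2D
Σ(formed) = 4×450 + 1×484 = 2284
ΔH = Σ(broken) − Σ(formed) = (1800 + 2D) − (2284) = −484 + 2D
Setting this equal to −182 kJ gives 2D = 302, so D = 151 kJ/mol.

D(O-O) ≈ 151 kJ/mol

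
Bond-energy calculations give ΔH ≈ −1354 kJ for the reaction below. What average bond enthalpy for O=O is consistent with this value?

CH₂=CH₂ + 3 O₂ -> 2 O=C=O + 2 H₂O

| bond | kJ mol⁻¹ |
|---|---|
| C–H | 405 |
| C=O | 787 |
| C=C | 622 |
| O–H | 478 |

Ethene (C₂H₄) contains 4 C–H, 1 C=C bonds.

D(O=O) ≈ 488 kJ/mol

Let D be the O=O bond energy.
Σ(broken) = 4×405 + 1×622 + 3×D = 2242 + 3D
Σ(formed) = 4×787 + 4×478 = 5060
ΔH = Σ(broken) − Σ(formed) = (2242 + 3D) − (5060) = −2818 + 3D
Setting this equal to −1354 kJ gives 3D = 1464, so D = 488 kJ/mol.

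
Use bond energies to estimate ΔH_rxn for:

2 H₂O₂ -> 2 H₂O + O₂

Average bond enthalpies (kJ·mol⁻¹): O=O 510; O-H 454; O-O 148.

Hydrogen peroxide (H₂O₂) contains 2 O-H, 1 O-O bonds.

ΔH ≈ −214 kJ

Bonds broken (reactants):
  O-H: 4 × 454 = 1816
  O-O: 2 × 148 = 296
  Σ(broken) = 2112 kJ
Bonds formed (products):
  O-H: 4 × 454 = 1816
  O=O: 1 × 510 = 510
  Σ(formed) = 2326 kJ
ΔH = Σ(broken) − Σ(formed) = 2112 − 2326 = −214 kJ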